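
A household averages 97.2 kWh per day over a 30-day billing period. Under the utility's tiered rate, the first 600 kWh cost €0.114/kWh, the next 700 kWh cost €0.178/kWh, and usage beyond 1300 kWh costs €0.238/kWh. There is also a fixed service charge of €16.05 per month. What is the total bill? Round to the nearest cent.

€593.66

Usage = 97.2 kWh/day × 30 days = 2916 kWh
First 600 kWh × €0.114 = €68.40
Next 700 kWh × €0.178 = €124.60
Remaining 1616 kWh × €0.238 = €384.61
Energy charge = €577.61; + service €16.05 = €593.66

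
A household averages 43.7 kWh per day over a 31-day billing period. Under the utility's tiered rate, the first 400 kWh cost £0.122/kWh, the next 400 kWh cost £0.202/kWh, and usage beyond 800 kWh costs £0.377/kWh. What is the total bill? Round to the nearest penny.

Usage = 43.7 kWh/day × 31 days = 1354.7 kWh
First 400 kWh × £0.122 = £48.80
Next 400 kWh × £0.202 = £80.80
Remaining 554.7 kWh × £0.377 = £209.12
Total = £338.72

£338.72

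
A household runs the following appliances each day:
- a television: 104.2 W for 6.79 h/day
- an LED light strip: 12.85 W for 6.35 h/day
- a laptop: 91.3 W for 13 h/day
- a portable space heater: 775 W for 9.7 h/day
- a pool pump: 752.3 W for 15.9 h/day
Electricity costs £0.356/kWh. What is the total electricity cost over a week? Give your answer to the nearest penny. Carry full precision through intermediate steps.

television: 104.2 W × 6.79 h × 7 d = 4,953 Wh = 4.953 kWh
LED light strip: 12.85 W × 6.35 h × 7 d = 571 Wh = 0.5712 kWh
laptop: 91.3 W × 13 h × 7 d = 8,308 Wh = 8.308 kWh
portable space heater: 775 W × 9.7 h × 7 d = 52,622 Wh = 52.62 kWh
pool pump: 752.3 W × 15.9 h × 7 d = 83,731 Wh = 83.73 kWh
Total energy = 4.953 + 0.5712 + 8.308 + 52.62 + 83.73 = 150.2 kWh
Cost = 150.2 kWh × £0.356 = £53.47

£53.47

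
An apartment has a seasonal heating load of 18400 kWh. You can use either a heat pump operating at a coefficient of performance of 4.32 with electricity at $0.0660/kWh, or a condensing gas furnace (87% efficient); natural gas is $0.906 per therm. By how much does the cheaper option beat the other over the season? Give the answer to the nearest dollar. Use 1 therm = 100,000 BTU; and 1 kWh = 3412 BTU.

Heat load = 18400 kWh × 3412 = 62,780,800 BTU
Gas: input = 62,780,800 / 0.870 = 72,161,839 BTU = 721.6 therm → 721.6 × $0.906 = $653.79
Heat pump: 62,780,800 BTU / 3412 = 18,400 kWh heat; / 4.32 = 4,259 kWh in → × $0.0660 = $281.11
Difference = |$653.79 − $281.11| = $372.68 ≈ $373

$373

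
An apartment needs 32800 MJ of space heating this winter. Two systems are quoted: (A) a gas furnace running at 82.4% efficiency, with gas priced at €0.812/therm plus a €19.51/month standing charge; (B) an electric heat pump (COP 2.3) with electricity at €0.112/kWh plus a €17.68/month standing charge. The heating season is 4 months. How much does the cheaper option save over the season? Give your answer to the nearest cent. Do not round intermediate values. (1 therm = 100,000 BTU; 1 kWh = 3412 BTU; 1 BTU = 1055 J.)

€130.02

Heat load = 32800 MJ = 32,800,000,000 J / 1055 = 31,090,047 BTU
Gas: input = 31,090,047 / 0.824 = 37,730,640 BTU = 377.3 therm → 377.3 × €0.812 = €306.37; + 4 × €19.51 standing = €384.41
Heat pump: 31,090,047 BTU / 3412 = 9,112 kWh heat; / 2.3 = 3,962 kWh in → × €0.112 = €443.71; + 4 × €17.68 standing = €514.43
Difference = |€384.41 − €514.43| = €130.02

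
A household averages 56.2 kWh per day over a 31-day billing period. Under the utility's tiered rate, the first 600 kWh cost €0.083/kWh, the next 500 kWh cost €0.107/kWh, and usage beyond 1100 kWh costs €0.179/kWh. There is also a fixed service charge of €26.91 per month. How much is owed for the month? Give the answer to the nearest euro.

Usage = 56.2 kWh/day × 31 days = 1742.2 kWh
First 600 kWh × €0.083 = €49.80
Next 500 kWh × €0.107 = €53.50
Remaining 642.2 kWh × €0.179 = €114.95
Energy charge = €218.25; + service €26.91 = €245.16 ≈ €245

€245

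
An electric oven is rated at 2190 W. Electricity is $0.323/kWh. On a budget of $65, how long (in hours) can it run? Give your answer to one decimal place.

Energy budget = $65 / $0.323 per kWh = 201.2 kWh = 201,238 Wh
Runtime = 201,238 Wh / 2190 W = 91.89 h

91.9 h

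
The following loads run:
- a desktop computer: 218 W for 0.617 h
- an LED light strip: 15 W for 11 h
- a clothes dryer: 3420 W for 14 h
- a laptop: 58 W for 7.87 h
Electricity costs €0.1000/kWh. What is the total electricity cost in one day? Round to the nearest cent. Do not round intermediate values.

€4.86

desktop computer: 218 W × 0.617 h = 135 Wh = 0.1345 kWh
LED light strip: 15 W × 11 h = 165 Wh = 0.165 kWh
clothes dryer: 3420 W × 14 h = 47,880 Wh = 47.88 kWh
laptop: 58 W × 7.87 h = 456 Wh = 0.4565 kWh
Total energy = 0.1345 + 0.165 + 47.88 + 0.4565 = 48.64 kWh
Cost = 48.64 kWh × €0.1000 = €4.86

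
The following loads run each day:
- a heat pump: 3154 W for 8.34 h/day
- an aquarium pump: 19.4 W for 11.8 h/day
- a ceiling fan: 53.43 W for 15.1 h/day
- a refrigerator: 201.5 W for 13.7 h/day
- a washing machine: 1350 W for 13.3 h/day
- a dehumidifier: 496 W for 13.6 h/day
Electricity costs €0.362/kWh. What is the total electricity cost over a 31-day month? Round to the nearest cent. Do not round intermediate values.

€614.98

heat pump: 3154 W × 8.34 h × 31 d = 815,435 Wh = 815.4 kWh
aquarium pump: 19.4 W × 11.8 h × 31 d = 7,097 Wh = 7.097 kWh
ceiling fan: 53.43 W × 15.1 h × 31 d = 25,011 Wh = 25.01 kWh
refrigerator: 201.5 W × 13.7 h × 31 d = 85,577 Wh = 85.58 kWh
washing machine: 1350 W × 13.3 h × 31 d = 556,605 Wh = 556.6 kWh
dehumidifier: 496 W × 13.6 h × 31 d = 209,114 Wh = 209.1 kWh
Total energy = 815.4 + 7.097 + 25.01 + 85.58 + 556.6 + 209.1 = 1,699 kWh
Cost = 1,699 kWh × €0.362 = €614.98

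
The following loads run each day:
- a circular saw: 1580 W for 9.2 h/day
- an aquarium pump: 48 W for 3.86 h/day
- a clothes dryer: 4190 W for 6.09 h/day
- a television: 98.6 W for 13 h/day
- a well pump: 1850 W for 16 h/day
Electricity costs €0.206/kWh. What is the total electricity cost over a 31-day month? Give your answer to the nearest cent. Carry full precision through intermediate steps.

€454.17

circular saw: 1580 W × 9.2 h × 31 d = 450,616 Wh = 450.6 kWh
aquarium pump: 48 W × 3.86 h × 31 d = 5,744 Wh = 5.744 kWh
clothes dryer: 4190 W × 6.09 h × 31 d = 791,030 Wh = 791 kWh
television: 98.6 W × 13 h × 31 d = 39,736 Wh = 39.74 kWh
well pump: 1850 W × 16 h × 31 d = 917,600 Wh = 917.6 kWh
Total energy = 450.6 + 5.744 + 791 + 39.74 + 917.6 = 2,205 kWh
Cost = 2,205 kWh × €0.206 = €454.17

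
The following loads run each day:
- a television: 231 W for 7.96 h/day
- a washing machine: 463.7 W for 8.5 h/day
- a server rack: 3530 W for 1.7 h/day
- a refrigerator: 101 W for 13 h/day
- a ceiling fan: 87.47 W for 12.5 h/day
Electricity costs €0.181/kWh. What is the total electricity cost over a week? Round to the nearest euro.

€18

television: 231 W × 7.96 h × 7 d = 12,871 Wh = 12.87 kWh
washing machine: 463.7 W × 8.5 h × 7 d = 27,590 Wh = 27.59 kWh
server rack: 3530 W × 1.7 h × 7 d = 42,007 Wh = 42.01 kWh
refrigerator: 101 W × 13 h × 7 d = 9,191 Wh = 9.191 kWh
ceiling fan: 87.47 W × 12.5 h × 7 d = 7,654 Wh = 7.654 kWh
Total energy = 12.87 + 27.59 + 42.01 + 9.191 + 7.654 = 99.31 kWh
Cost = 99.31 kWh × €0.181 = €17.98 ≈ €18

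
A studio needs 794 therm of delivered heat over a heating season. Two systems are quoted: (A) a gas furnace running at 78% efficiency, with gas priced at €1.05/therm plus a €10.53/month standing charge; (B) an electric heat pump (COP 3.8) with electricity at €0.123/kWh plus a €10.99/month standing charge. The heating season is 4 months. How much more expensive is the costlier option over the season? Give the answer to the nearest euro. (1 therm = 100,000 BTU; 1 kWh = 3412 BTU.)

€314

Heat load = 794 therm × 100,000 = 79,400,000 BTU
Gas: input = 79,400,000 / 0.78 = 101,794,872 BTU = 1,018 therm → 1,018 × €1.05 = €1,068.85; + 4 × €10.53 standing = €1,110.97
Heat pump: 79,400,000 BTU / 3412 = 23,270 kWh heat; / 3.8 = 6,124 kWh in → × €0.123 = €753.24; + 4 × €10.99 standing = €797.20
Difference = |€1,110.97 − €797.20| = €313.77 ≈ €314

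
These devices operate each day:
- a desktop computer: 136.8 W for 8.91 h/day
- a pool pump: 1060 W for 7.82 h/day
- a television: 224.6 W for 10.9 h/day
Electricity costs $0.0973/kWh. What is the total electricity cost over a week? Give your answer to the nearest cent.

desktop computer: 136.8 W × 8.91 h × 7 d = 8,532 Wh = 8.532 kWh
pool pump: 1060 W × 7.82 h × 7 d = 58,024 Wh = 58.02 kWh
television: 224.6 W × 10.9 h × 7 d = 17,137 Wh = 17.14 kWh
Total energy = 8.532 + 58.02 + 17.14 = 83.69 kWh
Cost = 83.69 kWh × $0.0973 = $8.14

$8.14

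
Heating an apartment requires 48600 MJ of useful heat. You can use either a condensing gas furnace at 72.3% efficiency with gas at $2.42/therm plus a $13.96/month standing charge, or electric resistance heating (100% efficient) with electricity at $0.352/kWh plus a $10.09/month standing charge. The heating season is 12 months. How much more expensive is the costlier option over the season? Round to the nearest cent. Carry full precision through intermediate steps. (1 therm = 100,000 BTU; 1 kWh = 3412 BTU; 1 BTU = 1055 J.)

$3164.09

Heat load = 48600 MJ = 48,600,000,000 J / 1055 = 46,066,351 BTU
Gas: input = 46,066,351 / 0.723 = 63,715,561 BTU = 637.2 therm → 637.2 × $2.42 = $1,541.92; + 12 × $13.96 standing = $1,709.44
Electric: 46,066,351 BTU / 3412 = 13,500 kWh → × $0.352 = $4,752.45; + 12 × $10.09 standing = $4,873.53
Difference = |$1,709.44 − $4,873.53| = $3,164.09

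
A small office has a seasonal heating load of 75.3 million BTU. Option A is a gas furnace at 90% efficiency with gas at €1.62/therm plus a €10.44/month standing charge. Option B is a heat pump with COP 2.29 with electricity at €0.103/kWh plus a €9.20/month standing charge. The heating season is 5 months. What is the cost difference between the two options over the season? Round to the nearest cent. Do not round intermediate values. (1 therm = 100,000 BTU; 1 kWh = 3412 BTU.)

€368.97

Heat load = 75.3 × 10⁶ BTU = 75,300,000 BTU
Gas: input = 75,300,000 / 0.90 = 83,666,667 BTU = 836.7 therm → 836.7 × €1.62 = €1,355.40; + 5 × €10.44 standing = €1,407.60
Heat pump: 75,300,000 BTU / 3412 = 22,070 kWh heat; / 2.29 = 9,637 kWh in → × €0.103 = €992.63; + 5 × €9.20 standing = €1,038.63
Difference = |€1,407.60 − €1,038.63| = €368.97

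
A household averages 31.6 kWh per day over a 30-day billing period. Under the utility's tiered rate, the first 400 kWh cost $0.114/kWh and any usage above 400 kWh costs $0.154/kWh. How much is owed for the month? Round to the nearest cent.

Usage = 31.6 kWh/day × 30 days = 948 kWh
First 400 kWh × $0.114 = $45.60
Remaining 548 kWh × $0.154 = $84.39
Total = $129.99

$129.99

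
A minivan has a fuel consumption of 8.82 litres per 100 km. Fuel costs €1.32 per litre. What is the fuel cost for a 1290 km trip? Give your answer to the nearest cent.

€150.19

Fuel = 8.82 L/100 km × 1290 km / 100 = 113.8 L
Cost = 113.8 L × €1.32/L = €150.19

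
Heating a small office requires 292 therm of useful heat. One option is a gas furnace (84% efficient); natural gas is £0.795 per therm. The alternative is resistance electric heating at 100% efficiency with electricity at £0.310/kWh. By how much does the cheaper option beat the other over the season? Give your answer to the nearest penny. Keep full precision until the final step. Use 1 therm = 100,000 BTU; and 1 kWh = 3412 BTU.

Heat load = 292 therm × 100,000 = 29,200,000 BTU
Gas: input = 29,200,000 / 0.84 = 34,761,905 BTU = 347.6 therm → 347.6 × £0.795 = £276.36
Electric: 29,200,000 BTU / 3412 = 8,558 kWh → × £0.310 = £2,652.99
Difference = |£276.36 − £2,652.99| = £2,376.63

£2376.63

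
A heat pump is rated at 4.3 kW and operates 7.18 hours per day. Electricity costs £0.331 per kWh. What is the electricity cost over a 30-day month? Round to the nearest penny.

Energy = 4300 W × 7.18 h/day × 30 days = 926,220 Wh = 926.2 kWh
Cost = 926.2 kWh × £0.331/kWh = £306.58

£306.58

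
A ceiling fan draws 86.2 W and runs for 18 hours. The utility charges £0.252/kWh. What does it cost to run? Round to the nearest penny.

£0.39

Energy = 86.2 W × 18 h = 1,552 Wh = 1.552 kWh
Cost = 1.552 kWh × £0.252/kWh = £0.39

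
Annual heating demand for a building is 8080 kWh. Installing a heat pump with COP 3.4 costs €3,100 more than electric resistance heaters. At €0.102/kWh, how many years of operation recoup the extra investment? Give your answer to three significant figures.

5.33 years

Resistance: 8080 kWh × €0.102 = €824.16/yr
Heat pump: 8080 / 3.4 = 2376 kWh in → × €0.102 = €242.40/yr
Annual savings = €581.76
Payback = €3,100 / €581.76 = 5.33 years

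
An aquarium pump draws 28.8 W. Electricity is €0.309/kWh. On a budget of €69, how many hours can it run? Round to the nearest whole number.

7754 h

Energy budget = €69 / €0.309 per kWh = 223.3 kWh = 223,301 Wh
Runtime = 223,301 Wh / 28.8 W = 7,754 h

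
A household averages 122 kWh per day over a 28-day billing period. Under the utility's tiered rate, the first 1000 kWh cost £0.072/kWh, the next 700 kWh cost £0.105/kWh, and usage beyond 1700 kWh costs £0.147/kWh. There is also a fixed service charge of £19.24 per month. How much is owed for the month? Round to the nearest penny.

Usage = 122 kWh/day × 28 days = 3416 kWh
First 1000 kWh × £0.072 = £72.00
Next 700 kWh × £0.105 = £73.50
Remaining 1716 kWh × £0.147 = £252.25
Energy charge = £397.75; + service £19.24 = £416.99

£416.99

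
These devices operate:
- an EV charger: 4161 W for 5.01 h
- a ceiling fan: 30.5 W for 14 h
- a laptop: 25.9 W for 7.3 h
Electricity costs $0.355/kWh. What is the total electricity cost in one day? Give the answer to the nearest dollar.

EV charger: 4161 W × 5.01 h = 20,847 Wh = 20.85 kWh
ceiling fan: 30.5 W × 14 h = 427 Wh = 0.427 kWh
laptop: 25.9 W × 7.3 h = 189 Wh = 0.1891 kWh
Total energy = 20.85 + 0.427 + 0.1891 = 21.46 kWh
Cost = 21.46 kWh × $0.355 = $7.62 ≈ $8

$8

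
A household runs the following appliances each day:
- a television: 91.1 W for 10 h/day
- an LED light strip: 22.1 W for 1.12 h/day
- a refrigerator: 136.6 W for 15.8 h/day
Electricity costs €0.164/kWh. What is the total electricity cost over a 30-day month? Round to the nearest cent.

€15.22

television: 91.1 W × 10 h × 30 d = 27,330 Wh = 27.33 kWh
LED light strip: 22.1 W × 1.12 h × 30 d = 743 Wh = 0.7426 kWh
refrigerator: 136.6 W × 15.8 h × 30 d = 64,748 Wh = 64.75 kWh
Total energy = 27.33 + 0.7426 + 64.75 = 92.82 kWh
Cost = 92.82 kWh × €0.164 = €15.22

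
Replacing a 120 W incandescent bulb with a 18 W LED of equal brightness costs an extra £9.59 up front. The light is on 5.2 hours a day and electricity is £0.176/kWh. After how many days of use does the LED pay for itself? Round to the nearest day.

Power saved = 120 − 18 = 102 W
Daily energy saved = 102 W × 5.2 h = 530.4 Wh = 0.5304 kWh
Daily savings = 0.5304 × £0.176 = £0.0934
Payback = £9.59 / £0.0934 per day = 102.7 days

103 days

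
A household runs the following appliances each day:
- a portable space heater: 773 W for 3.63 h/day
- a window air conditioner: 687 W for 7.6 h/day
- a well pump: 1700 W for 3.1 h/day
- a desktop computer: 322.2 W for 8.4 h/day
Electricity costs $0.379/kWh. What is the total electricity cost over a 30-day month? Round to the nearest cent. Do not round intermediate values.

$181.96

portable space heater: 773 W × 3.63 h × 30 d = 84,180 Wh = 84.18 kWh
window air conditioner: 687 W × 7.6 h × 30 d = 156,636 Wh = 156.6 kWh
well pump: 1700 W × 3.1 h × 30 d = 158,100 Wh = 158.1 kWh
desktop computer: 322.2 W × 8.4 h × 30 d = 81,194 Wh = 81.19 kWh
Total energy = 84.18 + 156.6 + 158.1 + 81.19 = 480.1 kWh
Cost = 480.1 kWh × $0.379 = $181.96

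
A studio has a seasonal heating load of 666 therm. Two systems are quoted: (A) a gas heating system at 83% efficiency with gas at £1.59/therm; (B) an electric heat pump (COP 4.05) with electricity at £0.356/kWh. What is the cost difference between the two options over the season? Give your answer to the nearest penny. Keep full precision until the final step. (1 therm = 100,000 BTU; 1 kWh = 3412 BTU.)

Heat load = 666 therm × 100,000 = 66,600,000 BTU
Gas: input = 66,600,000 / 0.83 = 80,240,964 BTU = 802.4 therm → 802.4 × £1.59 = £1,275.83
Heat pump: 66,600,000 BTU / 3412 = 19,520 kWh heat; / 4.05 = 4,820 kWh in → × £0.356 = £1,715.77
Difference = |£1,275.83 − £1,715.77| = £439.94

£439.94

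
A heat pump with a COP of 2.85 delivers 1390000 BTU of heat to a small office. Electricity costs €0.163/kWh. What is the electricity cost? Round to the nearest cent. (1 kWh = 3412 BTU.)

€23.30

Heat delivered = 1,390,000 BTU / 3412 = 407.4 kWh
Electrical input = 407.4 kWh / 2.85 = 142.9 kWh
Cost = 142.9 × €0.163/kWh = €23.30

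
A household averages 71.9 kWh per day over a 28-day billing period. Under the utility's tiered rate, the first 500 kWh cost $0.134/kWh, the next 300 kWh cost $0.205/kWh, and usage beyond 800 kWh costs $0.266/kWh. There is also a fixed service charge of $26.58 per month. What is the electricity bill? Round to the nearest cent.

Usage = 71.9 kWh/day × 28 days = 2013.2 kWh
First 500 kWh × $0.134 = $67.00
Next 300 kWh × $0.205 = $61.50
Remaining 1213.2 kWh × $0.266 = $322.71
Energy charge = $451.21; + service $26.58 = $477.79

$477.79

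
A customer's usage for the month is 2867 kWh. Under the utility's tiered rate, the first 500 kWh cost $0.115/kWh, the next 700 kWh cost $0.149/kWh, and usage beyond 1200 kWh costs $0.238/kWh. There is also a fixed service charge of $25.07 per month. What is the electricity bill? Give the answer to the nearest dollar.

First 500 kWh × $0.115 = $57.50
Next 700 kWh × $0.149 = $104.30
Remaining 1667 kWh × $0.238 = $396.75
Energy charge = $558.55; + service $25.07 = $583.62 ≈ $584

$584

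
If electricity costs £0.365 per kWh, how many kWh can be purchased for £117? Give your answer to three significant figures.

321 kWh

£117 / £0.365 per kWh = 320.5 kWh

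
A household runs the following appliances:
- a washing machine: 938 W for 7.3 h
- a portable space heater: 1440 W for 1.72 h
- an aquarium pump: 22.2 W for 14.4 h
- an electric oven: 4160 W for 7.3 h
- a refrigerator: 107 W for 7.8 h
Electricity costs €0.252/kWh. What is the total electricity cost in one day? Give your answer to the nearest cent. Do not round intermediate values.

washing machine: 938 W × 7.3 h = 6,847 Wh = 6.847 kWh
portable space heater: 1440 W × 1.72 h = 2,477 Wh = 2.477 kWh
aquarium pump: 22.2 W × 14.4 h = 320 Wh = 0.3197 kWh
electric oven: 4160 W × 7.3 h = 30,368 Wh = 30.37 kWh
refrigerator: 107 W × 7.8 h = 835 Wh = 0.8346 kWh
Total energy = 6.847 + 2.477 + 0.3197 + 30.37 + 0.8346 = 40.85 kWh
Cost = 40.85 kWh × €0.252 = €10.29

€10.29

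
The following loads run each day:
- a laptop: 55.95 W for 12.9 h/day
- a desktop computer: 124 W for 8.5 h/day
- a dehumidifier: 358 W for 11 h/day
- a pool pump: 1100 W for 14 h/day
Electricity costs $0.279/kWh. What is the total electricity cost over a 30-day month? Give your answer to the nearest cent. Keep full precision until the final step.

$176.72

laptop: 55.95 W × 12.9 h × 30 d = 21,653 Wh = 21.65 kWh
desktop computer: 124 W × 8.5 h × 30 d = 31,620 Wh = 31.62 kWh
dehumidifier: 358 W × 11 h × 30 d = 118,140 Wh = 118.1 kWh
pool pump: 1100 W × 14 h × 30 d = 462,000 Wh = 462 kWh
Total energy = 21.65 + 31.62 + 118.1 + 462 = 633.4 kWh
Cost = 633.4 kWh × $0.279 = $176.72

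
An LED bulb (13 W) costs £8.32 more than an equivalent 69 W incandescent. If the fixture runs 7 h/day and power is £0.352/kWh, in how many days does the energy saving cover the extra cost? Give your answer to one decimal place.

60.3 days

Power saved = 69 − 13 = 56 W
Daily energy saved = 56 W × 7 h = 392 Wh = 0.392 kWh
Daily savings = 0.392 × £0.352 = £0.1380
Payback = £8.32 / £0.1380 per day = 60.3 days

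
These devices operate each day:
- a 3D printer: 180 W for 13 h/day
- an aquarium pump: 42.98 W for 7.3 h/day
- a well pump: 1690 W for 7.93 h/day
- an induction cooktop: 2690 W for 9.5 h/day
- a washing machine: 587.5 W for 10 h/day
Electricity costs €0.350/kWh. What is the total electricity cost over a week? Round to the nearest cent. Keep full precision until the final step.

€116.34

3D printer: 180 W × 13 h × 7 d = 16,380 Wh = 16.38 kWh
aquarium pump: 42.98 W × 7.3 h × 7 d = 2,196 Wh = 2.196 kWh
well pump: 1690 W × 7.93 h × 7 d = 93,812 Wh = 93.81 kWh
induction cooktop: 2690 W × 9.5 h × 7 d = 178,885 Wh = 178.9 kWh
washing machine: 587.5 W × 10 h × 7 d = 41,125 Wh = 41.12 kWh
Total energy = 16.38 + 2.196 + 93.81 + 178.9 + 41.12 = 332.4 kWh
Cost = 332.4 kWh × €0.350 = €116.34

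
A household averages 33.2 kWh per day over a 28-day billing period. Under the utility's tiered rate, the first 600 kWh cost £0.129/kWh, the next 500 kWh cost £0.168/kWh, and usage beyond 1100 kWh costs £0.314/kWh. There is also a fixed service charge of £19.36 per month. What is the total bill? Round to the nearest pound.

£152

Usage = 33.2 kWh/day × 28 days = 929.6 kWh
First 600 kWh × £0.129 = £77.40
Next 329.6 kWh × £0.168 = £55.37
Remaining tier: 0 kWh (not reached)
Energy charge = £132.77; + service £19.36 = £152.13 ≈ £152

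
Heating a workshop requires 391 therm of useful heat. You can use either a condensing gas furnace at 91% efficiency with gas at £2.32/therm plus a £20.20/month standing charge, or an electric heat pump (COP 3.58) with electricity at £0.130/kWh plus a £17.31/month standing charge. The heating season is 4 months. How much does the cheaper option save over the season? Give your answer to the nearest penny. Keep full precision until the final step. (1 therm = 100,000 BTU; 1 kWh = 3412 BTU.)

Heat load = 391 therm × 100,000 = 39,100,000 BTU
Gas: input = 39,100,000 / 0.91 = 42,967,033 BTU = 429.7 therm → 429.7 × £2.32 = £996.84; + 4 × £20.20 standing = £1,077.64
Heat pump: 39,100,000 BTU / 3412 = 11,460 kWh heat; / 3.58 = 3,201 kWh in → × £0.130 = £416.13; + 4 × £17.31 standing = £485.37
Difference = |£1,077.64 − £485.37| = £592.27

£592.27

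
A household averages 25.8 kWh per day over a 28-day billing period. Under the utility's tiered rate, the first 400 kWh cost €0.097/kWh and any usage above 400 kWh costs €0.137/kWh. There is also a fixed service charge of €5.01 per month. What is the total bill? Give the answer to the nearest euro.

Usage = 25.8 kWh/day × 28 days = 722.4 kWh
First 400 kWh × €0.097 = €38.80
Remaining 322.4 kWh × €0.137 = €44.17
Energy charge = €82.97; + service €5.01 = €87.98 ≈ €88

€88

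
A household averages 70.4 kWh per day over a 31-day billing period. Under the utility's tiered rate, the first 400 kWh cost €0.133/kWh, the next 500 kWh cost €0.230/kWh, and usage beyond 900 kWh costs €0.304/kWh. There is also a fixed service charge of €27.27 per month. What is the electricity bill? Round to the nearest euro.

€585

Usage = 70.4 kWh/day × 31 days = 2182.4 kWh
First 400 kWh × €0.133 = €53.20
Next 500 kWh × €0.230 = €115.00
Remaining 1282.4 kWh × €0.304 = €389.85
Energy charge = €558.05; + service €27.27 = €585.32 ≈ €585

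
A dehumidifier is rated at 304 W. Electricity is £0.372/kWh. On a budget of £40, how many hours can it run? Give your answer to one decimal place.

353.7 h

Energy budget = £40 / £0.372 per kWh = 107.5 kWh = 107,527 Wh
Runtime = 107,527 Wh / 304 W = 353.7 h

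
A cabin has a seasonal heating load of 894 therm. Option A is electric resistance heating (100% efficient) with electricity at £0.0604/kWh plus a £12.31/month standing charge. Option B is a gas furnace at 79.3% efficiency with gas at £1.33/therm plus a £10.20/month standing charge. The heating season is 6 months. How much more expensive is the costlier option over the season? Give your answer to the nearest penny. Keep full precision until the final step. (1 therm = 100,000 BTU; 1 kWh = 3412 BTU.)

£95.84

Heat load = 894 therm × 100,000 = 89,400,000 BTU
Gas: input = 89,400,000 / 0.793 = 112,736,444 BTU = 1,127 therm → 1,127 × £1.33 = £1,499.39; + 6 × £10.20 standing = £1,560.59
Electric: 89,400,000 BTU / 3412 = 26,200 kWh → × £0.0604 = £1,582.58; + 6 × £12.31 standing = £1,656.44
Difference = |£1,560.59 − £1,656.44| = £95.84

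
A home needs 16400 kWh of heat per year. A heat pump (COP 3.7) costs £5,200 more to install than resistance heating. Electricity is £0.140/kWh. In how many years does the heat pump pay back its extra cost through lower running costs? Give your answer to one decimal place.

3.1 years

Resistance: 16400 kWh × £0.140 = £2,296.00/yr
Heat pump: 16400 / 3.7 = 4432 kWh in → × £0.140 = £620.54/yr
Annual savings = £1,675.46
Payback = £5,200 / £1,675.46 = 3.1 years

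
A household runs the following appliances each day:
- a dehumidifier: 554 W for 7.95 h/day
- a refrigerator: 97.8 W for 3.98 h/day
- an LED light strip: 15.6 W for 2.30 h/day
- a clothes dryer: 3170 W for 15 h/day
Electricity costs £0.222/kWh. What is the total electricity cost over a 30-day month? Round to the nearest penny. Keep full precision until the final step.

£348.85

dehumidifier: 554 W × 7.95 h × 30 d = 132,129 Wh = 132.1 kWh
refrigerator: 97.8 W × 3.98 h × 30 d = 11,677 Wh = 11.68 kWh
LED light strip: 15.6 W × 2.30 h × 30 d = 1,076 Wh = 1.076 kWh
clothes dryer: 3170 W × 15 h × 30 d = 1,426,500 Wh = 1,426 kWh
Total energy = 132.1 + 11.68 + 1.076 + 1,426 = 1,571 kWh
Cost = 1,571 kWh × £0.222 = £348.85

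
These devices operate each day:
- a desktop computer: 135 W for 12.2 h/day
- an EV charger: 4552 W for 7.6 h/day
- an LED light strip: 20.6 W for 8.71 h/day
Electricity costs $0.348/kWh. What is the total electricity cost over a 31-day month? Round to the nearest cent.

desktop computer: 135 W × 12.2 h × 31 d = 51,057 Wh = 51.06 kWh
EV charger: 4552 W × 7.6 h × 31 d = 1,072,451 Wh = 1,072 kWh
LED light strip: 20.6 W × 8.71 h × 31 d = 5,562 Wh = 5.562 kWh
Total energy = 51.06 + 1,072 + 5.562 = 1,129 kWh
Cost = 1,129 kWh × $0.348 = $392.92

$392.92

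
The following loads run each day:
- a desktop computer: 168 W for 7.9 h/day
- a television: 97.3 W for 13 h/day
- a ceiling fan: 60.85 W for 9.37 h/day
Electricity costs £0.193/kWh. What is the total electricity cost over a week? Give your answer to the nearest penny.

£4.27

desktop computer: 168 W × 7.9 h × 7 d = 9,290 Wh = 9.29 kWh
television: 97.3 W × 13 h × 7 d = 8,854 Wh = 8.854 kWh
ceiling fan: 60.85 W × 9.37 h × 7 d = 3,991 Wh = 3.991 kWh
Total energy = 9.29 + 8.854 + 3.991 = 22.14 kWh
Cost = 22.14 kWh × £0.193 = £4.27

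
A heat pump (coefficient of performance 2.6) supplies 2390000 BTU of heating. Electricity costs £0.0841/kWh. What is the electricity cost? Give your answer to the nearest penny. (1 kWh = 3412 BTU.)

Heat delivered = 2,390,000 BTU / 3412 = 700.5 kWh
Electrical input = 700.5 kWh / 2.6 = 269.4 kWh
Cost = 269.4 × £0.0841/kWh = £22.66

£22.66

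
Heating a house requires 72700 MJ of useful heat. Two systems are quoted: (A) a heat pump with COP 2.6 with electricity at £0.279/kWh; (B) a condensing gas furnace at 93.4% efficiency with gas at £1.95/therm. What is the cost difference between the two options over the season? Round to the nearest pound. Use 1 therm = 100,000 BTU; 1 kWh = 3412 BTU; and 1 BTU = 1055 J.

Heat load = 72700 MJ = 72,700,000,000 J / 1055 = 68,909,953 BTU
Gas: input = 68,909,953 / 0.934 = 73,779,393 BTU = 737.8 therm → 737.8 × £1.95 = £1,438.70
Heat pump: 68,909,953 BTU / 3412 = 20,200 kWh heat; / 2.6 = 7,768 kWh in → × £0.279 = £2,167.22
Difference = |£1,438.70 − £2,167.22| = £728.53 ≈ £729

£729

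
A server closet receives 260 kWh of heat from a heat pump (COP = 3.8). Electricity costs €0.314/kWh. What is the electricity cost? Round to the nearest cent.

€21.48

Electrical input = 260 kWh / 3.8 = 68.42 kWh
Cost = 68.42 × €0.314/kWh = €21.48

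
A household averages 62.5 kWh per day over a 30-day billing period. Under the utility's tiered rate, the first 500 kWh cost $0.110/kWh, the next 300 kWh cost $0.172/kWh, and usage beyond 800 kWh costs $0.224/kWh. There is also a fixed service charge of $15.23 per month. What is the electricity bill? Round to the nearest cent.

Usage = 62.5 kWh/day × 30 days = 1875 kWh
First 500 kWh × $0.110 = $55.00
Next 300 kWh × $0.172 = $51.60
Remaining 1075 kWh × $0.224 = $240.80
Energy charge = $347.40; + service $15.23 = $362.63

$362.63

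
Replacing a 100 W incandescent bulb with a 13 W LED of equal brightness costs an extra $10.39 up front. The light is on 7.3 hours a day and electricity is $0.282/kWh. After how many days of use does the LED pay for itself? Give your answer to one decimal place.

58.0 days

Power saved = 100 − 13 = 87 W
Daily energy saved = 87 W × 7.3 h = 635.1 Wh = 0.6351 kWh
Daily savings = 0.6351 × $0.282 = $0.1791
Payback = $10.39 / $0.1791 per day = 58.01 days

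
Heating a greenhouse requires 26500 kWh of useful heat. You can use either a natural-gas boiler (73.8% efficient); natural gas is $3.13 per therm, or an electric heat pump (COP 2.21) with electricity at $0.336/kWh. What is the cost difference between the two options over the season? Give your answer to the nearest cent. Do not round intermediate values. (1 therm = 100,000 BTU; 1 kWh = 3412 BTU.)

$194.16

Heat load = 26500 kWh × 3412 = 90,418,000 BTU
Gas: input = 90,418,000 / 0.738 = 122,517,615 BTU = 1,225 therm → 1,225 × $3.13 = $3,834.80
Heat pump: 90,418,000 BTU / 3412 = 26,500 kWh heat; / 2.21 = 11,990 kWh in → × $0.336 = $4,028.96
Difference = |$3,834.80 − $4,028.96| = $194.16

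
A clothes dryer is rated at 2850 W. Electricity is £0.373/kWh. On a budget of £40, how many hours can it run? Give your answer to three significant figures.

37.6 h

Energy budget = £40 / £0.373 per kWh = 107.2 kWh = 107,239 Wh
Runtime = 107,239 Wh / 2850 W = 37.63 h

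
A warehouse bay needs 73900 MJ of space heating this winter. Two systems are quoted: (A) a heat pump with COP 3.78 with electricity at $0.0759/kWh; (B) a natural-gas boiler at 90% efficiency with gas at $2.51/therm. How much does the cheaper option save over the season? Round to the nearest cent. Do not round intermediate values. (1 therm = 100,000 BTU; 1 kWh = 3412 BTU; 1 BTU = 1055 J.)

Heat load = 73900 MJ = 73,900,000,000 J / 1055 = 70,047,393 BTU
Gas: input = 70,047,393 / 0.90 = 77,830,437 BTU = 778.3 therm → 778.3 × $2.51 = $1,953.54
Heat pump: 70,047,393 BTU / 3412 = 20,530 kWh heat; / 3.78 = 5,431 kWh in → × $0.0759 = $412.22
Difference = |$1,953.54 − $412.22| = $1,541.32

$1541.32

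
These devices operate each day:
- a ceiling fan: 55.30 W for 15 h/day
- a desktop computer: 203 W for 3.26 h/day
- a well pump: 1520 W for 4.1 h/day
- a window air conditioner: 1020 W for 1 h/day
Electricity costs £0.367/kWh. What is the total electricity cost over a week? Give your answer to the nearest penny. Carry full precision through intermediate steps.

ceiling fan: 55.30 W × 15 h × 7 d = 5,806 Wh = 5.806 kWh
desktop computer: 203 W × 3.26 h × 7 d = 4,632 Wh = 4.632 kWh
well pump: 1520 W × 4.1 h × 7 d = 43,624 Wh = 43.62 kWh
window air conditioner: 1020 W × 1 h × 7 d = 7,140 Wh = 7.14 kWh
Total energy = 5.806 + 4.632 + 43.62 + 7.14 = 61.2 kWh
Cost = 61.2 kWh × £0.367 = £22.46

£22.46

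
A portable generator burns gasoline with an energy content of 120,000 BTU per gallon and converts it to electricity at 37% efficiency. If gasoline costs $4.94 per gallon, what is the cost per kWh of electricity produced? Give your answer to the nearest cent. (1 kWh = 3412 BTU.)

Electrical output per gallon = 120,000 BTU × 0.37 / 3412 BTU/kWh = 13.01 kWh
Cost per kWh = $4.94 / 13.01 kWh = $0.380

$0.38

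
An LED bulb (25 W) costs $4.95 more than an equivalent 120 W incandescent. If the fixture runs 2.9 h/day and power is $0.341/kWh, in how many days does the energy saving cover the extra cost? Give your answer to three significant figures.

Power saved = 120 − 25 = 95 W
Daily energy saved = 95 W × 2.9 h = 275.5 Wh = 0.2755 kWh
Daily savings = 0.2755 × $0.341 = $0.0939
Payback = $4.95 / $0.0939 per day = 52.69 days

52.7 days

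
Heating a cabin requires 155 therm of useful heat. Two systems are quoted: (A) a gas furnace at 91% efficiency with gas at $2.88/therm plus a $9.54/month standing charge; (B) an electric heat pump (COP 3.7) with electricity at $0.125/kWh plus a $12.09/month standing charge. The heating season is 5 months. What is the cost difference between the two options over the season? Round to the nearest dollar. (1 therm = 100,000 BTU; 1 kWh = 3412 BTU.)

Heat load = 155 therm × 100,000 = 15,500,000 BTU
Gas: input = 15,500,000 / 0.91 = 17,032,967 BTU = 170.3 therm → 170.3 × $2.88 = $490.55; + 5 × $9.54 standing = $538.25
Heat pump: 15,500,000 BTU / 3412 = 4,543 kWh heat; / 3.7 = 1,228 kWh in → × $0.125 = $153.47; + 5 × $12.09 standing = $213.92
Difference = |$538.25 − $213.92| = $324.33 ≈ $324

$324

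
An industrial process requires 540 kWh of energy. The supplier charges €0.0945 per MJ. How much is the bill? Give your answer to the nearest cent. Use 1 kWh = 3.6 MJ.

540 kWh × (3.6 MJ/kWh) = 1,944 MJ
Cost = 1,944 MJ × €0.0945/MJ = €183.71

€183.71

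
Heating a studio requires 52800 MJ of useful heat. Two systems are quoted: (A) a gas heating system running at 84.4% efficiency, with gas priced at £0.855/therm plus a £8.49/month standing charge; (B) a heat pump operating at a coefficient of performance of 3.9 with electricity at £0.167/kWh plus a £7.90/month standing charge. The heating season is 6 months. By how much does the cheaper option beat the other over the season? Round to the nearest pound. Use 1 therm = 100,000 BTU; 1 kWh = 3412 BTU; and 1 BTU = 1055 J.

£118

Heat load = 52800 MJ = 52,800,000,000 J / 1055 = 50,047,393 BTU
Gas: input = 50,047,393 / 0.844 = 59,297,859 BTU = 593 therm → 593 × £0.855 = £507.00; + 6 × £8.49 standing = £557.94
Heat pump: 50,047,393 BTU / 3412 = 14,670 kWh heat; / 3.9 = 3,761 kWh in → × £0.167 = £628.09; + 6 × £7.90 standing = £675.49
Difference = |£557.94 − £675.49| = £117.56 ≈ £118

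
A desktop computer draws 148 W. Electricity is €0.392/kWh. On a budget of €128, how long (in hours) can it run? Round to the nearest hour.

Energy budget = €128 / €0.392 per kWh = 326.5 kWh = 326,531 Wh
Runtime = 326,531 Wh / 148 W = 2,206 h

2206 h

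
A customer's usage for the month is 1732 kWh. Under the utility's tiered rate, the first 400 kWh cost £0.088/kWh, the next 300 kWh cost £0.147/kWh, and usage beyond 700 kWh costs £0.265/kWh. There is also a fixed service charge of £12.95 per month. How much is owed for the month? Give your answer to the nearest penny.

£365.73

First 400 kWh × £0.088 = £35.20
Next 300 kWh × £0.147 = £44.10
Remaining 1032 kWh × £0.265 = £273.48
Energy charge = £352.78; + service £12.95 = £365.73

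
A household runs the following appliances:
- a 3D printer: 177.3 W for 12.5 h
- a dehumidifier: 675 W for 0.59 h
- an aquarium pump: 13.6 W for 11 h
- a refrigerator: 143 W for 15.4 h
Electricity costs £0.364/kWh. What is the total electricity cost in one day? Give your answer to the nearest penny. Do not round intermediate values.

3D printer: 177.3 W × 12.5 h = 2,216 Wh = 2.216 kWh
dehumidifier: 675 W × 0.59 h = 398 Wh = 0.3982 kWh
aquarium pump: 13.6 W × 11 h = 150 Wh = 0.1496 kWh
refrigerator: 143 W × 15.4 h = 2,202 Wh = 2.202 kWh
Total energy = 2.216 + 0.3982 + 0.1496 + 2.202 = 4.966 kWh
Cost = 4.966 kWh × £0.364 = £1.81

£1.81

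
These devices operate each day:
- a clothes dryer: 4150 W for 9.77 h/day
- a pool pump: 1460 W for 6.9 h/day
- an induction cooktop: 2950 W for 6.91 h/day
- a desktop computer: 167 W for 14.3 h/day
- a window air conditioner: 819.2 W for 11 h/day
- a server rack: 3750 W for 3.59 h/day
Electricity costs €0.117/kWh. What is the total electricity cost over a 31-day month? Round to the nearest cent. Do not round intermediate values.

€347.71

clothes dryer: 4150 W × 9.77 h × 31 d = 1,256,910 Wh = 1,257 kWh
pool pump: 1460 W × 6.9 h × 31 d = 312,294 Wh = 312.3 kWh
induction cooktop: 2950 W × 6.91 h × 31 d = 631,920 Wh = 631.9 kWh
desktop computer: 167 W × 14.3 h × 31 d = 74,031 Wh = 74.03 kWh
window air conditioner: 819.2 W × 11 h × 31 d = 279,347 Wh = 279.3 kWh
server rack: 3750 W × 3.59 h × 31 d = 417,338 Wh = 417.3 kWh
Total energy = 1,257 + 312.3 + 631.9 + 74.03 + 279.3 + 417.3 = 2,972 kWh
Cost = 2,972 kWh × €0.117 = €347.71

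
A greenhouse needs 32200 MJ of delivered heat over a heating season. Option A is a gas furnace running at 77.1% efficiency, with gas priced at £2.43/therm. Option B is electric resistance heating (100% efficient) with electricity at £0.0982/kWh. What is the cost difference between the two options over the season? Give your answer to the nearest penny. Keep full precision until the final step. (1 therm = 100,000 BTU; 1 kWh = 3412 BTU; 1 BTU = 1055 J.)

£83.53

Heat load = 32200 MJ = 32,200,000,000 J / 1055 = 30,521,327 BTU
Gas: input = 30,521,327 / 0.771 = 39,586,676 BTU = 395.9 therm → 395.9 × £2.43 = £961.96
Electric: 30,521,327 BTU / 3412 = 8,945 kWh → × £0.0982 = £878.43
Difference = |£961.96 − £878.43| = £83.53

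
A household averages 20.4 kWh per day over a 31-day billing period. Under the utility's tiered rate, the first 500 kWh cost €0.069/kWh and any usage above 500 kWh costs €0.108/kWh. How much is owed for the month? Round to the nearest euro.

€49

Usage = 20.4 kWh/day × 31 days = 632.4 kWh
First 500 kWh × €0.069 = €34.50
Remaining 132.4 kWh × €0.108 = €14.30
Total = €48.80 ≈ €49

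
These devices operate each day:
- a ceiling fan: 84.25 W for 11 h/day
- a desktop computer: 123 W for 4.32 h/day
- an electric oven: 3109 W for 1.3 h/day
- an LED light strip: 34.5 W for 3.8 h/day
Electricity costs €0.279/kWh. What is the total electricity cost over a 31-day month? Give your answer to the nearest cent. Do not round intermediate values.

€48.70

ceiling fan: 84.25 W × 11 h × 31 d = 28,729 Wh = 28.73 kWh
desktop computer: 123 W × 4.32 h × 31 d = 16,472 Wh = 16.47 kWh
electric oven: 3109 W × 1.3 h × 31 d = 125,293 Wh = 125.3 kWh
LED light strip: 34.5 W × 3.8 h × 31 d = 4,064 Wh = 4.064 kWh
Total energy = 28.73 + 16.47 + 125.3 + 4.064 = 174.6 kWh
Cost = 174.6 kWh × €0.279 = €48.70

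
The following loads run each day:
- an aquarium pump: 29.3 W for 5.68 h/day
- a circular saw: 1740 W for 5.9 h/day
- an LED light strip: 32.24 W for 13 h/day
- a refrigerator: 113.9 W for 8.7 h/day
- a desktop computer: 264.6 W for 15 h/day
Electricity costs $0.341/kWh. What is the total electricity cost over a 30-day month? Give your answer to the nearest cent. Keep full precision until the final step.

aquarium pump: 29.3 W × 5.68 h × 30 d = 4,993 Wh = 4.993 kWh
circular saw: 1740 W × 5.9 h × 30 d = 307,980 Wh = 308 kWh
LED light strip: 32.24 W × 13 h × 30 d = 12,574 Wh = 12.57 kWh
refrigerator: 113.9 W × 8.7 h × 30 d = 29,728 Wh = 29.73 kWh
desktop computer: 264.6 W × 15 h × 30 d = 119,070 Wh = 119.1 kWh
Total energy = 4.993 + 308 + 12.57 + 29.73 + 119.1 = 474.3 kWh
Cost = 474.3 kWh × $0.341 = $161.75

$161.75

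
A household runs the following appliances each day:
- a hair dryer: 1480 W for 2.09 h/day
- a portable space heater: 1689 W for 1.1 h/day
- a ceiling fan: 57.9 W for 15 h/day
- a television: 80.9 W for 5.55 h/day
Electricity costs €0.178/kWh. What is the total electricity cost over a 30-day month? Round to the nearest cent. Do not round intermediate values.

hair dryer: 1480 W × 2.09 h × 30 d = 92,796 Wh = 92.8 kWh
portable space heater: 1689 W × 1.1 h × 30 d = 55,737 Wh = 55.74 kWh
ceiling fan: 57.9 W × 15 h × 30 d = 26,055 Wh = 26.05 kWh
television: 80.9 W × 5.55 h × 30 d = 13,470 Wh = 13.47 kWh
Total energy = 92.8 + 55.74 + 26.05 + 13.47 = 188.1 kWh
Cost = 188.1 kWh × €0.178 = €33.47

€33.47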